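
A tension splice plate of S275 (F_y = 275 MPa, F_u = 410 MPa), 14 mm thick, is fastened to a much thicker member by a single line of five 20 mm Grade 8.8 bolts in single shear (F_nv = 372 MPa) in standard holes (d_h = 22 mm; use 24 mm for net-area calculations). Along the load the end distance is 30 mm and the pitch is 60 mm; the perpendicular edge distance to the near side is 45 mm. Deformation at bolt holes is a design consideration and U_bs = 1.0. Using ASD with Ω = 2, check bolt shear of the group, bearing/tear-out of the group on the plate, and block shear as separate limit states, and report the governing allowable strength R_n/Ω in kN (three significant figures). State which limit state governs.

Bolt shear: A_b = π·20²/4 = 314.2 mm²; R_n = 372 × 314.2 × 5 × 1 / 1000 = 584.3 kN → 584.3 / 2 = 292 kN.
Bearing: edge l_c = 19, r_n = 130.9 kN; interior l_c = 38, r_n = 261.7 kN; R_n = 130.9 + 4·261.7 = 1178 kN → 589 kN.
Block shear: A_gv = 3780, A_nv = 2268, A_nt = 462 mm²; R_n = min(0.6F_uA_nv, 0.6F_yA_gv) + U_bs·F_u·A_nt = 747.3 kN → 374 kN.
Bolt shear governs: 292 kN.

292 kN (bolt shear governs)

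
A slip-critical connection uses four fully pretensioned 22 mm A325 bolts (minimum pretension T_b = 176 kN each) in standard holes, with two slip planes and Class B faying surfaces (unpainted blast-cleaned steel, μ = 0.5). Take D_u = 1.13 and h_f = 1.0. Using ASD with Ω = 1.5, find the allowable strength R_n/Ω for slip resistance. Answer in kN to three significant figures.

530 kN

R_n = μ · D_u · h_f · T_b · n_s · n_b = 0.5 × 1.13 × 1.0 × 176 × 2 × 4 = 795.5 kN.
Allowable strength R_n/Ω = 795.5 / 1.5 = 530 kN.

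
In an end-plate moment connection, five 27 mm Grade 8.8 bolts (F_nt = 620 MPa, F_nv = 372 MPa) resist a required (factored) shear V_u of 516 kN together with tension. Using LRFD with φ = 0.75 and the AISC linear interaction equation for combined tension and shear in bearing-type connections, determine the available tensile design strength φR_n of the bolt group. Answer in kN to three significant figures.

871 kN

A_b = π·27²/4 = 572.6 mm²; f_rv = 516 × 1000 / (5 × 572.6) = 180.2 MPa.
F'_nt = 1.3 F_nt − (F_nt / φF_nv) f_rv = 1.3·620 − (620/(0.75·372))·180.2 = 405.5 MPa, capped at F_nt → F'_nt = 405.5 MPa.
R_n = F'_nt · A_b · n = 405.5 × 572.6 × 5 / 1000 = 1161 kN.
Design strength φR_n = 0.75 × 1161 = 871 kN.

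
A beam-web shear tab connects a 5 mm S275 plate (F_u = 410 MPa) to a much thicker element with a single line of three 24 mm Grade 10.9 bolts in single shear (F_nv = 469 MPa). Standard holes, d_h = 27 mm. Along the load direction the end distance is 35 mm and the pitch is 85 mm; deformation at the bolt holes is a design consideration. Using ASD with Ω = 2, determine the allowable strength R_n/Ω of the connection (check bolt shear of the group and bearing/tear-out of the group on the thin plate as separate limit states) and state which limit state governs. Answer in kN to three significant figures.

Bolt shear: A_b = π·24²/4 = 452.4 mm²; R_n = 469 × 452.4 × 3 × 1 / 1000 = 636.5 kN → 636.5 / 2 = 318 kN.
Bearing (1.2 l_c t F_u ≤ 2.4 d t F_u): upper limit = 2.4·24·5·410 / 1000 = 118.1 kN.
  Edge l_c = 35 − 27/2 = 21.5 → r_n = 52.89 kN; interior l_c = 85 − 27 = 58 → r_n = 118.1 kN.
  R_n,bearing = 1·52.89 + 2·118.1 = 289.1 kN → 289.1 / 2 = 145 kN.
Bearing governs: 145 kN.

145 kN (bearing governs)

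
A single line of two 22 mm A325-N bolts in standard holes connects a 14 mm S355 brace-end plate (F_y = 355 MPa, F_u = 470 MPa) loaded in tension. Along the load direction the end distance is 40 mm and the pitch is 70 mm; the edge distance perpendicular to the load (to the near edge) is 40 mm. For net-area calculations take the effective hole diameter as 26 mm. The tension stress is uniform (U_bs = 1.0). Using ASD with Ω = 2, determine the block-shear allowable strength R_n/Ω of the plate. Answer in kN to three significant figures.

229 kN

Shear plane L_v = 40 + 1·70 = 110 mm; A_gv = 110 × 14 = 1540 mm².
A_nv = (110 − 1.5·26) × 14 = 994 mm².
A_nt = (40 − 0.5·26) × 14 = 378 mm².
0.6 F_u A_nv = 280.3 kN; 0.6 F_y A_gv = 328 kN → shear rupture governs the shear term.
R_n = 280.3 + 1.0 × 470 × 378 / 1000 = 458 kN.
Allowable strength R_n/Ω = 458 / 2 = 229 kN.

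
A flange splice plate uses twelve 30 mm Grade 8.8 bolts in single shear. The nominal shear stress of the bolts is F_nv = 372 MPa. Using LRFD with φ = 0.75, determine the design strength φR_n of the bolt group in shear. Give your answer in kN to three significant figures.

A_b = π × 30² / 4 = 706.9 mm².
R_n = F_nv · A_b · n · n_s = 372 × 706.9 × 12 × 1 / 1000 = 3155 kN.
Design strength φR_n = 0.75 × 3155 = 2370 kN.

2370 kN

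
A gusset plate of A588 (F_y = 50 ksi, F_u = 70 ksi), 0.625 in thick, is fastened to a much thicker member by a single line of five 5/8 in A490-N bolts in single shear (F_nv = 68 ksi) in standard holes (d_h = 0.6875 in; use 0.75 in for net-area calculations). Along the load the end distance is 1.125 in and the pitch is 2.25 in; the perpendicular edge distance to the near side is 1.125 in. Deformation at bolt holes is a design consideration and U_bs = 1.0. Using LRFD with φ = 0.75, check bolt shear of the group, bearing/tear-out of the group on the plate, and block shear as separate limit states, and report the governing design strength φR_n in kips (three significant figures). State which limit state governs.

Bolt shear: A_b = π·0.625²/4 = 0.3068 in²; R_n = 68 × 0.3068 × 5 × 1 = 104.3 kips → 0.75 × 104.3 = 78.2 kips.
Bearing: edge l_c = 0.7812, r_n = 41.02 kips; interior l_c = 1.562, r_n = 65.62 kips; R_n = 41.02 + 4·65.62 = 303.5 kips → 228 kips.
Block shear: A_gv = 6.328, A_nv = 4.219, A_nt = 0.4688 in²; R_n = min(0.6F_uA_nv, 0.6F_yA_gv) + U_bs·F_u·A_nt = 210 kips → 158 kips.
Bolt shear governs: 78.2 kips.

78.2 kips (bolt shear governs)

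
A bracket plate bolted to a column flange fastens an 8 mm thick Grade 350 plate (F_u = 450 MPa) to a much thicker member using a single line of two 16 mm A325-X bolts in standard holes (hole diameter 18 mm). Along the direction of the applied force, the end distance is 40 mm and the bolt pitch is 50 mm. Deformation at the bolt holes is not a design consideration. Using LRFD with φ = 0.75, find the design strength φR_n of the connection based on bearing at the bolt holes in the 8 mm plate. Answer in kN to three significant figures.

255 kN

Per bolt r_n = 1.5 l_c t F_u ≤ 3.0 d t F_u; upper limit = 3.0 × 16 × 8 × 450 / 1000 = 172.8 kN.
Edge bolt: l_c = 40 − 18/2 = 31 mm → 1.5 × 31 × 8 × 450 / 1000 = 167.4 → r_n = 167.4 kN.
Interior bolts: l_c = 50 − 18 = 32 mm → 1.5 × 32 × 8 × 450 / 1000 = 172.8 → r_n = 172.8 kN.
R_n = 1 × 167.4 + 1 × 172.8 = 340.2 kN.
Design strength φR_n = 0.75 × 340.2 = 255 kN.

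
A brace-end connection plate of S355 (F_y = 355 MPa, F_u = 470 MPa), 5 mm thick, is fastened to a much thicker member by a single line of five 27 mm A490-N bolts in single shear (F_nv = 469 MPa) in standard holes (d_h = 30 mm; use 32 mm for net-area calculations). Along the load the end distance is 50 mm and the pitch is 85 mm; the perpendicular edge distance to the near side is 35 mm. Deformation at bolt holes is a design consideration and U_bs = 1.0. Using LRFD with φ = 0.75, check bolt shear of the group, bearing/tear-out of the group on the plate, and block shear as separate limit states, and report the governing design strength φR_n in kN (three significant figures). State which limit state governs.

294 kN (block shear governs)

Bolt shear: A_b = π·27²/4 = 572.6 mm²; R_n = 469 × 572.6 × 5 × 1 / 1000 = 1343 kN → 0.75 × 1343 = 1010 kN.
Bearing: edge l_c = 35, r_n = 98.7 kN; interior l_c = 55, r_n = 152.3 kN; R_n = 98.7 + 4·152.3 = 707.8 kN → 531 kN.
Block shear: A_gv = 1950, A_nv = 1230, A_nt = 95 mm²; R_n = min(0.6F_uA_nv, 0.6F_yA_gv) + U_bs·F_u·A_nt = 391.5 kN → 294 kN.
Block shear governs: 294 kN.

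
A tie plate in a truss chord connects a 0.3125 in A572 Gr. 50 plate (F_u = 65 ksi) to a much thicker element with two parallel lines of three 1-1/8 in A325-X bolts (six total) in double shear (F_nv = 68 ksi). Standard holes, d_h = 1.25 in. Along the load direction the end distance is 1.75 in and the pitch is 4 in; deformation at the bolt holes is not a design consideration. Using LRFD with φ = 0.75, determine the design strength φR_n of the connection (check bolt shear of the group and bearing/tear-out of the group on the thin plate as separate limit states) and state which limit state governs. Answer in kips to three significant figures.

257 kips (bearing governs)

Bolt shear: A_b = π·1.125²/4 = 0.994 in²; R_n = 68 × 0.994 × 6 × 2 = 811.1 kips → 0.75 × 811.1 = 608 kips.
Bearing (1.5 l_c t F_u ≤ 3.0 d t F_u): upper limit = 3.0·1.125·0.3125·65 = 68.55 kips.
  Edge l_c = 1.75 − 1.25/2 = 1.125 → r_n = 34.28 kips; interior l_c = 4 − 1.25 = 2.75 → r_n = 68.55 kips.
  R_n,bearing = 2·34.28 + 4·68.55 = 342.8 kips → 0.75 × 342.8 = 257 kips.
Bearing governs: 257 kips.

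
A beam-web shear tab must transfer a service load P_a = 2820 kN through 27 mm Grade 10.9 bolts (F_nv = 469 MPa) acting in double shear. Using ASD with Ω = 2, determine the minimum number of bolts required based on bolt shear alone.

A_b = π·27²/4 = 572.6 mm².
Per-bolt allowable strength R_n/Ω = 469 × 572.6 × 2 / 1000 / 2 = 268.5 kN.
n ≥ 2820 / 268.5 = 10.5 → use 11 bolts.

11 bolts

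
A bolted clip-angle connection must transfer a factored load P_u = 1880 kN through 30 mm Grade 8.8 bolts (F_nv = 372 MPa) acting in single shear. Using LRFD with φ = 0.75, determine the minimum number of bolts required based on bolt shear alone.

A_b = π·30²/4 = 706.9 mm².
Per-bolt design strength φR_n = 0.75 × 372 × 706.9 × 1 / 1000 = 197.2 kN.
n ≥ 1880 / 197.2 = 9.533 → use 10 bolts.

10 bolts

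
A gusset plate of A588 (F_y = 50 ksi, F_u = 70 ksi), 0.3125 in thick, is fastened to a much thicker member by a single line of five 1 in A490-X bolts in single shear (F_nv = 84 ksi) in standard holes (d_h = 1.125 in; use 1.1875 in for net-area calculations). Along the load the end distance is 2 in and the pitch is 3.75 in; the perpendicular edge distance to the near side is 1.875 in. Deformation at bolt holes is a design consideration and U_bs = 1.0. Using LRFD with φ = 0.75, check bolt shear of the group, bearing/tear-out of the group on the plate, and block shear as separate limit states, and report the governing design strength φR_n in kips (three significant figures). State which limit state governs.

136 kips (block shear governs)

Bolt shear: A_b = π·1²/4 = 0.7854 in²; R_n = 84 × 0.7854 × 5 × 1 = 329.9 kips → 0.75 × 329.9 = 247 kips.
Bearing: edge l_c = 1.438, r_n = 37.73 kips; interior l_c = 2.625, r_n = 52.5 kips; R_n = 37.73 + 4·52.5 = 247.7 kips → 186 kips.
Block shear: A_gv = 5.312, A_nv = 3.643, A_nt = 0.4004 in²; R_n = min(0.6F_uA_nv, 0.6F_yA_gv) + U_bs·F_u·A_nt = 181 kips → 136 kips.
Block shear governs: 136 kips.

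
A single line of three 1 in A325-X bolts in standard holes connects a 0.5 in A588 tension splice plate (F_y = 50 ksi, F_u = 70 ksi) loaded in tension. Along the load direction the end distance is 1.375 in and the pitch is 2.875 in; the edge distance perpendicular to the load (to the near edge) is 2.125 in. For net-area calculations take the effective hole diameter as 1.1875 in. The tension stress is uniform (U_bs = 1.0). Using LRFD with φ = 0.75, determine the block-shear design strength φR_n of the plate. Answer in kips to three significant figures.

106 kips

Shear plane L_v = 1.375 + 2·2.875 = 7.125 in; A_gv = 7.125 × 0.5 = 3.562 in².
A_nv = (7.125 − 2.5·1.1875) × 0.5 = 2.078 in².
A_nt = (2.125 − 0.5·1.1875) × 0.5 = 0.7656 in².
0.6 F_u A_nv = 87.28 kips; 0.6 F_y A_gv = 106.9 kips → shear rupture governs the shear term.
R_n = 87.28 + 1.0 × 70 × 0.7656 = 140.9 kips.
Design strength φR_n = 0.75 × 140.9 = 106 kips.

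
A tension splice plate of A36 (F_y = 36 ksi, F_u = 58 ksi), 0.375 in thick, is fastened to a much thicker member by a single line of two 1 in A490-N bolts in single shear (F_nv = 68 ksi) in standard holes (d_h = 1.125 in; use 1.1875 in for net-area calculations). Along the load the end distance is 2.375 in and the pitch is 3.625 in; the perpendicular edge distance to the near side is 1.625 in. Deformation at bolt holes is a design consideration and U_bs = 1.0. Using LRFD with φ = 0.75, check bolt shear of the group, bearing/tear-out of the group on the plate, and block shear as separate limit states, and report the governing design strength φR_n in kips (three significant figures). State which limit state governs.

53.3 kips (block shear governs)

Bolt shear: A_b = π·1²/4 = 0.7854 in²; R_n = 68 × 0.7854 × 2 × 1 = 106.8 kips → 0.75 × 106.8 = 80.1 kips.
Bearing: edge l_c = 1.812, r_n = 47.31 kips; interior l_c = 2.5, r_n = 52.2 kips; R_n = 47.31 + 1·52.2 = 99.51 kips → 74.6 kips.
Block shear: A_gv = 2.25, A_nv = 1.582, A_nt = 0.3867 in²; R_n = min(0.6F_uA_nv, 0.6F_yA_gv) + U_bs·F_u·A_nt = 71.03 kips → 53.3 kips.
Block shear governs: 53.3 kips.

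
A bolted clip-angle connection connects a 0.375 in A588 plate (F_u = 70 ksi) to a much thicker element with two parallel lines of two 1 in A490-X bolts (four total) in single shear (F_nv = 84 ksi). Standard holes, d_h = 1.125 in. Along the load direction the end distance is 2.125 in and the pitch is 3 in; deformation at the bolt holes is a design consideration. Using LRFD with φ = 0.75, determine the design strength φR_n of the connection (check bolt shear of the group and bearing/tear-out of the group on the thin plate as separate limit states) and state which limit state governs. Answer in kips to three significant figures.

Bolt shear: A_b = π·1²/4 = 0.7854 in²; R_n = 84 × 0.7854 × 4 × 1 = 263.9 kips → 0.75 × 263.9 = 198 kips.
Bearing (1.2 l_c t F_u ≤ 2.4 d t F_u): upper limit = 2.4·1·0.375·70 = 63 kips.
  Edge l_c = 2.125 − 1.125/2 = 1.562 → r_n = 49.22 kips; interior l_c = 3 − 1.125 = 1.875 → r_n = 59.06 kips.
  R_n,bearing = 2·49.22 + 2·59.06 = 216.6 kips → 0.75 × 216.6 = 162 kips.
Bearing governs: 162 kips.

162 kips (bearing governs)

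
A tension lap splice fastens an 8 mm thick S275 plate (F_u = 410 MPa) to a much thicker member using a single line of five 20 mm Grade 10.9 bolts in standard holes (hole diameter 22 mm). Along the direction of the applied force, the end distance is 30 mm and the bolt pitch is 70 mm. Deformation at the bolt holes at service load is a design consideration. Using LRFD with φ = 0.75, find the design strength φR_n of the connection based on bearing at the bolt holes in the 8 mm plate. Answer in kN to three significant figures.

Per bolt r_n = 1.2 l_c t F_u ≤ 2.4 d t F_u; upper limit = 2.4 × 20 × 8 × 410 / 1000 = 157.4 kN.
Edge bolt: l_c = 30 − 22/2 = 19 mm → 1.2 × 19 × 8 × 410 / 1000 = 74.78 → r_n = 74.78 kN.
Interior bolts: l_c = 70 − 22 = 48 mm → 1.2 × 48 × 8 × 410 / 1000 = 188.9 → r_n = 157.4 kN.
R_n = 1 × 74.78 + 4 × 157.4 = 704.5 kN.
Design strength φR_n = 0.75 × 704.5 = 528 kN.

528 kN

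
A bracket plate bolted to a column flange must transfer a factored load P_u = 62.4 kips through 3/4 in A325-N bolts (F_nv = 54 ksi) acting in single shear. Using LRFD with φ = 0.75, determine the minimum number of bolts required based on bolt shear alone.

4 bolts

A_b = π·0.75²/4 = 0.4418 in².
Per-bolt design strength φR_n = 0.75 × 54 × 0.4418 × 1 = 17.89 kips.
n ≥ 62.4 / 17.89 = 3.488 → use 4 bolts.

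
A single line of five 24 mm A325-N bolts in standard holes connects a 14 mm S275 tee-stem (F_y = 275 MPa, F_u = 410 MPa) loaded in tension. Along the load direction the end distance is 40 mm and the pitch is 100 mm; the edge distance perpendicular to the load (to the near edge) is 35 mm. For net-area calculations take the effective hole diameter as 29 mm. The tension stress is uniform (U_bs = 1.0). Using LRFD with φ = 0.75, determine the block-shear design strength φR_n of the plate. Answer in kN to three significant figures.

851 kN

Shear plane L_v = 40 + 4·100 = 440 mm; A_gv = 440 × 14 = 6160 mm².
A_nv = (440 − 4.5·29) × 14 = 4333 mm².
A_nt = (35 − 0.5·29) × 14 = 287 mm².
0.6 F_u A_nv = 1066 kN; 0.6 F_y A_gv = 1016 kN → shear yielding governs the shear term.
R_n = 1016 + 1.0 × 410 × 287 / 1000 = 1134 kN.
Design strength φR_n = 0.75 × 1134 = 851 kN.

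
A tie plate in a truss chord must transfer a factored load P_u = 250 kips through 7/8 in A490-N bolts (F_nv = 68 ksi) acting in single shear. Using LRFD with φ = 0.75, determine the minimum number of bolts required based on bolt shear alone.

A_b = π·0.875²/4 = 0.6013 in².
Per-bolt design strength φR_n = 0.75 × 68 × 0.6013 × 1 = 30.67 kips.
n ≥ 250 / 30.67 = 8.152 → use 9 bolts.

9 bolts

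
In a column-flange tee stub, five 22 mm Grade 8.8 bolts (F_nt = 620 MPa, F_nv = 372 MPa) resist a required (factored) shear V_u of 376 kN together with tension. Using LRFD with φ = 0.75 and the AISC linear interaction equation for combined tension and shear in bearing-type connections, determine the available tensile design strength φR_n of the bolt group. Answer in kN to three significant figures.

A_b = π·22²/4 = 380.1 mm²; f_rv = 376 × 1000 / (5 × 380.1) = 197.8 MPa.
F'_nt = 1.3 F_nt − (F_nt / φF_nv) f_rv = 1.3·620 − (620/(0.75·372))·197.8 = 366.4 MPa, capped at F_nt → F'_nt = 366.4 MPa.
R_n = F'_nt · A_b · n = 366.4 × 380.1 × 5 / 1000 = 696.4 kN.
Design strength φR_n = 0.75 × 696.4 = 522 kN.

522 kN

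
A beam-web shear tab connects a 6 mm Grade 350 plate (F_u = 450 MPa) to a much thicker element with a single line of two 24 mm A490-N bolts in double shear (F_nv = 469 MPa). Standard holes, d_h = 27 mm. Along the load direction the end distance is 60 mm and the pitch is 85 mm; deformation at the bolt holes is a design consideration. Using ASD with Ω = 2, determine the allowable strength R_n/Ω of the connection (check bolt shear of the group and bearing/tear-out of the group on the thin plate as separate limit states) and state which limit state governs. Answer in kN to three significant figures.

153 kN (bearing governs)

Bolt shear: A_b = π·24²/4 = 452.4 mm²; R_n = 469 × 452.4 × 2 × 2 / 1000 = 848.7 kN → 848.7 / 2 = 424 kN.
Bearing (1.2 l_c t F_u ≤ 2.4 d t F_u): upper limit = 2.4·24·6·450 / 1000 = 155.5 kN.
  Edge l_c = 60 − 27/2 = 46.5 → r_n = 150.7 kN; interior l_c = 85 − 27 = 58 → r_n = 155.5 kN.
  R_n,bearing = 1·150.7 + 1·155.5 = 306.2 kN → 306.2 / 2 = 153 kN.
Bearing governs: 153 kN.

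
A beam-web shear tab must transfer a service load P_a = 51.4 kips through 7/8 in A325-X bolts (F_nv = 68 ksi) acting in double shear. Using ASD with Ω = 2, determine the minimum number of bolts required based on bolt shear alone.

2 bolts

A_b = π·0.875²/4 = 0.6013 in².
Per-bolt allowable strength R_n/Ω = 68 × 0.6013 × 2 / 2 = 40.89 kips.
n ≥ 51.4 / 40.89 = 1.257 → use 2 bolts.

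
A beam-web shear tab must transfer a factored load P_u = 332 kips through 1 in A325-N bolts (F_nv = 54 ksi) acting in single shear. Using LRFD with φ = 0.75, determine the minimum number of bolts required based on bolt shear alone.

A_b = π·1²/4 = 0.7854 in².
Per-bolt design strength φR_n = 0.75 × 54 × 0.7854 × 1 = 31.81 kips.
n ≥ 332 / 31.81 = 10.44 → use 11 bolts.

11 bolts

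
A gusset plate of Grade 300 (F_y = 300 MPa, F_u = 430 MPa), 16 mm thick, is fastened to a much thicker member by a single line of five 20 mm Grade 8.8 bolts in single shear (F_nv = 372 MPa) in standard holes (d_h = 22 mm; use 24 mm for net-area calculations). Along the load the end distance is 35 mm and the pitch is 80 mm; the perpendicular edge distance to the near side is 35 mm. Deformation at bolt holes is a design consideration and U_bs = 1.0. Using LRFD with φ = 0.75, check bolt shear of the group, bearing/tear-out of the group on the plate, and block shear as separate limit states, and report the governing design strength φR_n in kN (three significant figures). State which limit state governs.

438 kN (bolt shear governs)

Bolt shear: A_b = π·20²/4 = 314.2 mm²; R_n = 372 × 314.2 × 5 × 1 / 1000 = 584.3 kN → 0.75 × 584.3 = 438 kN.
Bearing: edge l_c = 24, r_n = 198.1 kN; interior l_c = 58, r_n = 330.2 kN; R_n = 198.1 + 4·330.2 = 1519 kN → 1140 kN.
Block shear: A_gv = 5680, A_nv = 3952, A_nt = 368 mm²; R_n = min(0.6F_uA_nv, 0.6F_yA_gv) + U_bs·F_u·A_nt = 1178 kN → 883 kN.
Bolt shear governs: 438 kN.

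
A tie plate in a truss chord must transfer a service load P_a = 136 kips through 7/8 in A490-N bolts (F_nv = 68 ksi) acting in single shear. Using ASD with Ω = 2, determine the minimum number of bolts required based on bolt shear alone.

A_b = π·0.875²/4 = 0.6013 in².
Per-bolt allowable strength R_n/Ω = 68 × 0.6013 × 1 / 2 = 20.44 kips.
n ≥ 136 / 20.44 = 6.652 → use 7 bolts.

7 bolts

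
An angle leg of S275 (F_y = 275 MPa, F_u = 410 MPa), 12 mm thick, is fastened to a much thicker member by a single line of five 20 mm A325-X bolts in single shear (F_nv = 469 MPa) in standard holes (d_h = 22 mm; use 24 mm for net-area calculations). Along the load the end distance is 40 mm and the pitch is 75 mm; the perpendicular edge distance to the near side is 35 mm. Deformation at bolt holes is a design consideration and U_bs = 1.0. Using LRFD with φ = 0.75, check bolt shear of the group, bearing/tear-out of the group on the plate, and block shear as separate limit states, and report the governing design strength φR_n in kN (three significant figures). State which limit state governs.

Bolt shear: A_b = π·20²/4 = 314.2 mm²; R_n = 469 × 314.2 × 5 × 1 / 1000 = 736.7 kN → 0.75 × 736.7 = 553 kN.
Bearing: edge l_c = 29, r_n = 171.2 kN; interior l_c = 53, r_n = 236.2 kN; R_n = 171.2 + 4·236.2 = 1116 kN → 837 kN.
Block shear: A_gv = 4080, A_nv = 2784, A_nt = 276 mm²; R_n = min(0.6F_uA_nv, 0.6F_yA_gv) + U_bs·F_u·A_nt = 786.4 kN → 590 kN.
Bolt shear governs: 553 kN.

553 kN (bolt shear governs)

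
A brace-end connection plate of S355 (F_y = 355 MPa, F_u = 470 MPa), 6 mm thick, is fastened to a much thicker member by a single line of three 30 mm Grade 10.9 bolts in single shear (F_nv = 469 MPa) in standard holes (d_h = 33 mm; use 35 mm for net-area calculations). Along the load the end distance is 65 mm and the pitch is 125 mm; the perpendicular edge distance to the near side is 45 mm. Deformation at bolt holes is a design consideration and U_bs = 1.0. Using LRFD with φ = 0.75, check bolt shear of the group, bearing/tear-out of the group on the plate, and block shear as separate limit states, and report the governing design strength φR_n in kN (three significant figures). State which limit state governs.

Bolt shear: A_b = π·30²/4 = 706.9 mm²; R_n = 469 × 706.9 × 3 × 1 / 1000 = 994.5 kN → 0.75 × 994.5 = 746 kN.
Bearing: edge l_c = 48.5, r_n = 164.1 kN; interior l_c = 92, r_n = 203 kN; R_n = 164.1 + 2·203 = 570.2 kN → 428 kN.
Block shear: A_gv = 1890, A_nv = 1365, A_nt = 165 mm²; R_n = min(0.6F_uA_nv, 0.6F_yA_gv) + U_bs·F_u·A_nt = 462.5 kN → 347 kN.
Block shear governs: 347 kN.

347 kN (block shear governs)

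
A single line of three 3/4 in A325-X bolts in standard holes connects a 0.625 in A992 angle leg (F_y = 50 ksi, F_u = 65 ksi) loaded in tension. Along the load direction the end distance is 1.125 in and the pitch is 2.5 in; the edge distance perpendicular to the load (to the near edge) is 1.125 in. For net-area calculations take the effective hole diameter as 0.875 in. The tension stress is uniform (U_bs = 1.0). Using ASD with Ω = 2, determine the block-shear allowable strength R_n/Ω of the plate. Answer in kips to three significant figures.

Shear plane L_v = 1.125 + 2·2.5 = 6.125 in; A_gv = 6.125 × 0.625 = 3.828 in².
A_nv = (6.125 − 2.5·0.875) × 0.625 = 2.461 in².
A_nt = (1.125 − 0.5·0.875) × 0.625 = 0.4297 in².
0.6 F_u A_nv = 95.98 kips; 0.6 F_y A_gv = 114.8 kips → shear rupture governs the shear term.
R_n = 95.98 + 1.0 × 65 × 0.4297 = 123.9 kips.
Allowable strength R_n/Ω = 123.9 / 2 = 62 kips.

62 kips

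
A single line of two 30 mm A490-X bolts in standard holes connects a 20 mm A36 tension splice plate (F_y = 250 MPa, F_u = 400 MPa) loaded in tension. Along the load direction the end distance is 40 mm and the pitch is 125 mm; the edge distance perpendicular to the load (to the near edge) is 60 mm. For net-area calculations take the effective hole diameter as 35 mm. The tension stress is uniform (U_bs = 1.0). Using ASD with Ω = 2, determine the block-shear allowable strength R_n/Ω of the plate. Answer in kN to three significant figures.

Shear plane L_v = 40 + 1·125 = 165 mm; A_gv = 165 × 20 = 3300 mm².
A_nv = (165 − 1.5·35) × 20 = 2250 mm².
A_nt = (60 − 0.5·35) × 20 = 850 mm².
0.6 F_u A_nv = 540 kN; 0.6 F_y A_gv = 495 kN → shear yielding governs the shear term.
R_n = 495 + 1.0 × 400 × 850 / 1000 = 835 kN.
Allowable strength R_n/Ω = 835 / 2 = 418 kN.

418 kN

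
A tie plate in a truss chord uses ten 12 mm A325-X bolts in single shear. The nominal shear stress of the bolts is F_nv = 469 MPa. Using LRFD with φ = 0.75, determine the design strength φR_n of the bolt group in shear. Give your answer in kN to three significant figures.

A_b = π × 12² / 4 = 113.1 mm².
R_n = F_nv · A_b · n · n_s = 469 × 113.1 × 10 × 1 / 1000 = 530.4 kN.
Design strength φR_n = 0.75 × 530.4 = 398 kN.

398 kN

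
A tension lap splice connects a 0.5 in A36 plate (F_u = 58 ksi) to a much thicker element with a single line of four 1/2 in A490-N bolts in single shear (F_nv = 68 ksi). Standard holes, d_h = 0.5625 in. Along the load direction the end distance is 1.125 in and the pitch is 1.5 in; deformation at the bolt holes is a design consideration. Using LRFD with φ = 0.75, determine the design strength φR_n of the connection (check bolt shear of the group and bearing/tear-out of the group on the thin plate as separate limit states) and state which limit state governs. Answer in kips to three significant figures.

Bolt shear: A_b = π·0.5²/4 = 0.1963 in²; R_n = 68 × 0.1963 × 4 × 1 = 53.41 kips → 0.75 × 53.41 = 40.1 kips.
Bearing (1.2 l_c t F_u ≤ 2.4 d t F_u): upper limit = 2.4·0.5·0.5·58 = 34.8 kips.
  Edge l_c = 1.125 − 0.5625/2 = 0.8438 → r_n = 29.36 kips; interior l_c = 1.5 − 0.5625 = 0.9375 → r_n = 32.62 kips.
  R_n,bearing = 1·29.36 + 3·32.62 = 127.2 kips → 0.75 × 127.2 = 95.4 kips.
Bolt shear governs: 40.1 kips.

40.1 kips (bolt shear governs)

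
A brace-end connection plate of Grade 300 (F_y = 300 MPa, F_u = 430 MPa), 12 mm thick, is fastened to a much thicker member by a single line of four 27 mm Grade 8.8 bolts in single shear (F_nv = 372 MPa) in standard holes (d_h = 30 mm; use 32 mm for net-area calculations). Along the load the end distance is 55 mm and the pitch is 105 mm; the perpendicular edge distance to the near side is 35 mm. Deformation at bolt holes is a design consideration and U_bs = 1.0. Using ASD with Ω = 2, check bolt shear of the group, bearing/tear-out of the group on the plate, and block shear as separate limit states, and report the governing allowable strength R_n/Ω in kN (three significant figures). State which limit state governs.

Bolt shear: A_b = π·27²/4 = 572.6 mm²; R_n = 372 × 572.6 × 4 × 1 / 1000 = 852 kN → 852 / 2 = 426 kN.
Bearing: edge l_c = 40, r_n = 247.7 kN; interior l_c = 75, r_n = 334.4 kN; R_n = 247.7 + 3·334.4 = 1251 kN → 625 kN.
Block shear: A_gv = 4440, A_nv = 3096, A_nt = 228 mm²; R_n = min(0.6F_uA_nv, 0.6F_yA_gv) + U_bs·F_u·A_nt = 896.8 kN → 448 kN.
Bolt shear governs: 426 kN.

426 kN (bolt shear governs)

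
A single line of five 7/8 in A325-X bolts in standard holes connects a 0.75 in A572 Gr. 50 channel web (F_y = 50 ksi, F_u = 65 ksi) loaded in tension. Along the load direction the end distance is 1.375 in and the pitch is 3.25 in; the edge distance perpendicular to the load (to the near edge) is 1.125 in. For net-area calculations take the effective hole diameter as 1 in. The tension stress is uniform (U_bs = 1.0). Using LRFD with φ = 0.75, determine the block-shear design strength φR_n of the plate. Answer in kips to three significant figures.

Shear plane L_v = 1.375 + 4·3.25 = 14.38 in; A_gv = 14.38 × 0.75 = 10.78 in².
A_nv = (14.38 − 4.5·1) × 0.75 = 7.406 in².
A_nt = (1.125 − 0.5·1) × 0.75 = 0.4688 in².
0.6 F_u A_nv = 288.8 kips; 0.6 F_y A_gv = 323.4 kips → shear rupture governs the shear term.
R_n = 288.8 + 1.0 × 65 × 0.4688 = 319.3 kips.
Design strength φR_n = 0.75 × 319.3 = 239 kips.

239 kips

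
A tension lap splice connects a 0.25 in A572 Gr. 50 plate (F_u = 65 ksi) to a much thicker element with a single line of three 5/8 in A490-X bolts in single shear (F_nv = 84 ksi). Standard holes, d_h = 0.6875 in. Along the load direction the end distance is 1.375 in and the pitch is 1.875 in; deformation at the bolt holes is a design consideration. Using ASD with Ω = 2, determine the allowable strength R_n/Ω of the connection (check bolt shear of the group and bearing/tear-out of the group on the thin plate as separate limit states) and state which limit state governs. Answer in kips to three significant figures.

33.2 kips (bearing governs)

Bolt shear: A_b = π·0.625²/4 = 0.3068 in²; R_n = 84 × 0.3068 × 3 × 1 = 77.31 kips → 77.31 / 2 = 38.7 kips.
Bearing (1.2 l_c t F_u ≤ 2.4 d t F_u): upper limit = 2.4·0.625·0.25·65 = 24.38 kips.
  Edge l_c = 1.375 − 0.6875/2 = 1.031 → r_n = 20.11 kips; interior l_c = 1.875 − 0.6875 = 1.188 → r_n = 23.16 kips.
  R_n,bearing = 1·20.11 + 2·23.16 = 66.42 kips → 66.42 / 2 = 33.2 kips.
Bearing governs: 33.2 kips.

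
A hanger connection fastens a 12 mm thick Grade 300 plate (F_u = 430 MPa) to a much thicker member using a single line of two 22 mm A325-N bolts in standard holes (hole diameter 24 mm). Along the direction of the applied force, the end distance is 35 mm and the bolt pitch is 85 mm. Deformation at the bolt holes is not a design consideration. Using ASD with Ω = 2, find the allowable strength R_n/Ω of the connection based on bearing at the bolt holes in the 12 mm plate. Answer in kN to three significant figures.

Per bolt r_n = 1.5 l_c t F_u ≤ 3.0 d t F_u; upper limit = 3.0 × 22 × 12 × 430 / 1000 = 340.6 kN.
Edge bolt: l_c = 35 − 24/2 = 23 mm → 1.5 × 23 × 12 × 430 / 1000 = 178 → r_n = 178 kN.
Interior bolts: l_c = 85 − 24 = 61 mm → 1.5 × 61 × 12 × 430 / 1000 = 472.1 → r_n = 340.6 kN.
R_n = 1 × 178 + 1 × 340.6 = 518.6 kN.
Allowable strength R_n/Ω = 518.6 / 2 = 259 kN.

259 kN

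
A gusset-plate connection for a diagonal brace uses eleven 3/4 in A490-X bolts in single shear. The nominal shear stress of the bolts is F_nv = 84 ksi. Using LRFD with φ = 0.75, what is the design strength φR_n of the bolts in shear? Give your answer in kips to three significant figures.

A_b = π × 0.75² / 4 = 0.4418 in².
R_n = F_nv · A_b · n · n_s = 84 × 0.4418 × 11 × 1 = 408.2 kips.
Design strength φR_n = 0.75 × 408.2 = 306 kips.

306 kips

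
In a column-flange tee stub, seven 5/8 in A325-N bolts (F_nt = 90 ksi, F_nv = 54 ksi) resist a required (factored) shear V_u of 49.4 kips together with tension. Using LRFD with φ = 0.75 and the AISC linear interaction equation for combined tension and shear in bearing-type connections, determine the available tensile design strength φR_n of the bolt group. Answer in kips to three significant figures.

A_b = π·0.625²/4 = 0.3068 in²; f_rv = 49.4 / (7 × 0.3068) = 23 ksi.
F'_nt = 1.3 F_nt − (F_nt / φF_nv) f_rv = 1.3·90 − (90/(0.75·54))·23 = 65.88 ksi, capped at F_nt → F'_nt = 65.88 ksi.
R_n = F'_nt · A_b · n = 65.88 × 0.3068 × 7 = 141.5 kips.
Design strength φR_n = 0.75 × 141.5 = 106 kips.

106 kips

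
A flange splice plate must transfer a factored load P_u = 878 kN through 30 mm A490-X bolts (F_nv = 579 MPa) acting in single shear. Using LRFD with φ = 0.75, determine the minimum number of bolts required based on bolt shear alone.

A_b = π·30²/4 = 706.9 mm².
Per-bolt design strength φR_n = 0.75 × 579 × 706.9 × 1 / 1000 = 307 kN.
n ≥ 878 / 307 = 2.86 → use 3 bolts.

3 bolts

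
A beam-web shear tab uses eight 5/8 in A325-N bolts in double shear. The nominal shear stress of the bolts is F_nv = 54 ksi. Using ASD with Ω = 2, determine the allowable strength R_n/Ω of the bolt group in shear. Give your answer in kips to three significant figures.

A_b = π × 0.625² / 4 = 0.3068 in².
R_n = F_nv · A_b · n · n_s = 54 × 0.3068 × 8 × 2 = 265.1 kips.
Allowable strength R_n/Ω = 265.1 / 2 = 133 kips.

133 kips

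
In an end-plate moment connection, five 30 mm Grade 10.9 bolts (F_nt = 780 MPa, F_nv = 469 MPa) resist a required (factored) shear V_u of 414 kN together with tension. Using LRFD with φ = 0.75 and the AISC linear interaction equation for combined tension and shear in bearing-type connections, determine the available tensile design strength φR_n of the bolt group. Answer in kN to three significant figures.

A_b = π·30²/4 = 706.9 mm²; f_rv = 414 × 1000 / (5 × 706.9) = 117.1 MPa.
F'_nt = 1.3 F_nt − (F_nt / φF_nv) f_rv = 1.3·780 − (780/(0.75·469))·117.1 = 754.2 MPa, capped at F_nt → F'_nt = 754.2 MPa.
R_n = F'_nt · A_b · n = 754.2 × 706.9 × 5 / 1000 = 2666 kN.
Design strength φR_n = 0.75 × 2666 = 2000 kN.

2000 kN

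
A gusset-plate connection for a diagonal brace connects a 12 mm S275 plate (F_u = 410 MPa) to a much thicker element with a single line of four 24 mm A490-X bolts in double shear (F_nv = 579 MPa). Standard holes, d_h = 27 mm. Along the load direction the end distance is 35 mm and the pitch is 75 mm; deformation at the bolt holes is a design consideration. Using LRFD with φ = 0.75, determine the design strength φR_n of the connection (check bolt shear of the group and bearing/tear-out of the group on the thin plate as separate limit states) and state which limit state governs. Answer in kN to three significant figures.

Bolt shear: A_b = π·24²/4 = 452.4 mm²; R_n = 579 × 452.4 × 4 × 2 / 1000 = 2095 kN → 0.75 × 2095 = 1570 kN.
Bearing (1.2 l_c t F_u ≤ 2.4 d t F_u): upper limit = 2.4·24·12·410 / 1000 = 283.4 kN.
  Edge l_c = 35 − 27/2 = 21.5 → r_n = 126.9 kN; interior l_c = 75 − 27 = 48 → r_n = 283.4 kN.
  R_n,bearing = 1·126.9 + 3·283.4 = 977.1 kN → 0.75 × 977.1 = 733 kN.
Bearing governs: 733 kN.

733 kN (bearing governs)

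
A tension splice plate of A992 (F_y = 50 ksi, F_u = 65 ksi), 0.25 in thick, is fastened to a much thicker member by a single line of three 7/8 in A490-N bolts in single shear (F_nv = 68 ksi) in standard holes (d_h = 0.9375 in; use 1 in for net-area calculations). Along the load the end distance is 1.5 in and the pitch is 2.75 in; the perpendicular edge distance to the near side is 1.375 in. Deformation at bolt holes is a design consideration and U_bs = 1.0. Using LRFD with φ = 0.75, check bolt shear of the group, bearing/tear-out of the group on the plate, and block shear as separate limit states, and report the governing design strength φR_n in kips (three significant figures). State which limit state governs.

43.6 kips (block shear governs)

Bolt shear: A_b = π·0.875²/4 = 0.6013 in²; R_n = 68 × 0.6013 × 3 × 1 = 122.7 kips → 0.75 × 122.7 = 92 kips.
Bearing: edge l_c = 1.031, r_n = 20.11 kips; interior l_c = 1.812, r_n = 34.12 kips; R_n = 20.11 + 2·34.12 = 88.36 kips → 66.3 kips.
Block shear: A_gv = 1.75, A_nv = 1.125, A_nt = 0.2188 in²; R_n = min(0.6F_uA_nv, 0.6F_yA_gv) + U_bs·F_u·A_nt = 58.09 kips → 43.6 kips.
Block shear governs: 43.6 kips.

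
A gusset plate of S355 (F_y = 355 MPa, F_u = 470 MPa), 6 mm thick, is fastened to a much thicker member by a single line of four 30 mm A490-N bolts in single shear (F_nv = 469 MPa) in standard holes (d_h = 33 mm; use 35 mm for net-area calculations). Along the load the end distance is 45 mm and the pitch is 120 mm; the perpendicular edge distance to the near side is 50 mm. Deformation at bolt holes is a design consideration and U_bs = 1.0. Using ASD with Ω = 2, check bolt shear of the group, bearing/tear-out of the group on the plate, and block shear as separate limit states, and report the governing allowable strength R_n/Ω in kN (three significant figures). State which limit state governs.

285 kN (block shear governs)

Bolt shear: A_b = π·30²/4 = 706.9 mm²; R_n = 469 × 706.9 × 4 × 1 / 1000 = 1326 kN → 1326 / 2 = 663 kN.
Bearing: edge l_c = 28.5, r_n = 96.44 kN; interior l_c = 87, r_n = 203 kN; R_n = 96.44 + 3·203 = 705.6 kN → 353 kN.
Block shear: A_gv = 2430, A_nv = 1695, A_nt = 195 mm²; R_n = min(0.6F_uA_nv, 0.6F_yA_gv) + U_bs·F_u·A_nt = 569.6 kN → 285 kN.
Block shear governs: 285 kN.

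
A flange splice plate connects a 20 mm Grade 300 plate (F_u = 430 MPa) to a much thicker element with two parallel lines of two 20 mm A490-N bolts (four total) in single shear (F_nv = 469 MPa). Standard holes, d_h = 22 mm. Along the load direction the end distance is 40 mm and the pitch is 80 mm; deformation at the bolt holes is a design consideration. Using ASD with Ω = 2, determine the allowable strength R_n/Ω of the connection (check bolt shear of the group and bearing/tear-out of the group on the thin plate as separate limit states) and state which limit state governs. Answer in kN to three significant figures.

295 kN (bolt shear governs)

Bolt shear: A_b = π·20²/4 = 314.2 mm²; R_n = 469 × 314.2 × 4 × 1 / 1000 = 589.4 kN → 589.4 / 2 = 295 kN.
Bearing (1.2 l_c t F_u ≤ 2.4 d t F_u): upper limit = 2.4·20·20·430 / 1000 = 412.8 kN.
  Edge l_c = 40 − 22/2 = 29 → r_n = 299.3 kN; interior l_c = 80 − 22 = 58 → r_n = 412.8 kN.
  R_n,bearing = 2·299.3 + 2·412.8 = 1424 kN → 1424 / 2 = 712 kN.
Bolt shear governs: 295 kN.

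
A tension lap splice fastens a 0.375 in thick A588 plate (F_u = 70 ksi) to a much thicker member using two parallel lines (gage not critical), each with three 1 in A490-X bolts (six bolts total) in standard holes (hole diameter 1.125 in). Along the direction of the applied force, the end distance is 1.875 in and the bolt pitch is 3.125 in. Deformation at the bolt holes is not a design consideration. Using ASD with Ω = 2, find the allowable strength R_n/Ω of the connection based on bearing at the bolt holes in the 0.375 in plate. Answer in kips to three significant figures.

209 kips

Per bolt r_n = 1.5 l_c t F_u ≤ 3.0 d t F_u; upper limit = 3.0 × 1 × 0.375 × 70 = 78.75 kips.
Edge bolt: l_c = 1.875 − 1.125/2 = 1.312 in → 1.5 × 1.312 × 0.375 × 70 = 51.68 → r_n = 51.68 kips.
Interior bolts: l_c = 3.125 − 1.125 = 2 in → 1.5 × 2 × 0.375 × 70 = 78.75 → r_n = 78.75 kips.
R_n = 2 × 51.68 + 4 × 78.75 = 418.4 kips.
Allowable strength R_n/Ω = 418.4 / 2 = 209 kips.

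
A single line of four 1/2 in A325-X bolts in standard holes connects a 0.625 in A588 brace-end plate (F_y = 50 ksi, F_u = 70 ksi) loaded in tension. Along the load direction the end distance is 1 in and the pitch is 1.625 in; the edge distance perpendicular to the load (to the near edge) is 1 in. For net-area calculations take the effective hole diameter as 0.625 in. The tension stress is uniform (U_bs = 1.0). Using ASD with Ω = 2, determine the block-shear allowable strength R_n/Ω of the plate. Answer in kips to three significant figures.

Shear plane L_v = 1 + 3·1.625 = 5.875 in; A_gv = 5.875 × 0.625 = 3.672 in².
A_nv = (5.875 − 3.5·0.625) × 0.625 = 2.305 in².
A_nt = (1 − 0.5·0.625) × 0.625 = 0.4297 in².
0.6 F_u A_nv = 96.8 kips; 0.6 F_y A_gv = 110.2 kips → shear rupture governs the shear term.
R_n = 96.8 + 1.0 × 70 × 0.4297 = 126.9 kips.
Allowable strength R_n/Ω = 126.9 / 2 = 63.4 kips.

63.4 kips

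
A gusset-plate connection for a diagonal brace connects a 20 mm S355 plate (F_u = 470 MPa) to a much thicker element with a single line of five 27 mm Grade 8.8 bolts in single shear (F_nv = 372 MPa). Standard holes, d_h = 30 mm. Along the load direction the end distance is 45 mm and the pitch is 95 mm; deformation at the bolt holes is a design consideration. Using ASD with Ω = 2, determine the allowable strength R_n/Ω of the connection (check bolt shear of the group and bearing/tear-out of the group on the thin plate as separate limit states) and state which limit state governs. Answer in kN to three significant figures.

Bolt shear: A_b = π·27²/4 = 572.6 mm²; R_n = 372 × 572.6 × 5 × 1 / 1000 = 1065 kN → 1065 / 2 = 532 kN.
Bearing (1.2 l_c t F_u ≤ 2.4 d t F_u): upper limit = 2.4·27·20·470 / 1000 = 609.1 kN.
  Edge l_c = 45 − 30/2 = 30 → r_n = 338.4 kN; interior l_c = 95 − 30 = 65 → r_n = 609.1 kN.
  R_n,bearing = 1·338.4 + 4·609.1 = 2775 kN → 2775 / 2 = 1390 kN.
Bolt shear governs: 532 kN.

532 kN (bolt shear governs)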